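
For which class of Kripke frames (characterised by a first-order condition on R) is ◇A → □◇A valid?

the Euclidean property

This is the 5 axiom.
Its frame correspondent is the Euclidean property — ∀x ∀y ∀z (Rxy ∧ Rxz → Ryz).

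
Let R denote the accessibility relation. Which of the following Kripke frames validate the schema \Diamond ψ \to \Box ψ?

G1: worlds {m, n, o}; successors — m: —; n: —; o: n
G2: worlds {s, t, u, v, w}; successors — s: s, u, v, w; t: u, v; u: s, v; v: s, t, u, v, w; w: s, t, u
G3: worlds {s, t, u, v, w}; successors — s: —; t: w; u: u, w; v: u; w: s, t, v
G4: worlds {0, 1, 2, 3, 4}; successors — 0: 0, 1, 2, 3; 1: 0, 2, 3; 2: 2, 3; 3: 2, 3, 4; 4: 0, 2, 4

G1

The schema corresponds to partial functionality: \forall x \forall y \forall z (Rxy \wedge Rxz \to y = z).
G1: condition met.
G2: fails — s sees both s and u.
G3: fails — u sees both u and w.
G4: fails — 0 sees both 0 and 1.
Valid on: G1.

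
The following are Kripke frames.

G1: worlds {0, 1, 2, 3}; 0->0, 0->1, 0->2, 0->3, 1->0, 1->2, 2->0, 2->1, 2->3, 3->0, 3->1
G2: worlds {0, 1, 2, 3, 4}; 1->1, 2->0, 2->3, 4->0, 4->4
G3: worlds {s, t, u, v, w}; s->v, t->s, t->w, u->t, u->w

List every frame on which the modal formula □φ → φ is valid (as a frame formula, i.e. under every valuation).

none

The schema corresponds to reflexivity: ∀x Rxx.
G1: fails — world 1 does not see itself.
G2: fails — world 0 does not see itself.
G3: fails — world s does not see itself.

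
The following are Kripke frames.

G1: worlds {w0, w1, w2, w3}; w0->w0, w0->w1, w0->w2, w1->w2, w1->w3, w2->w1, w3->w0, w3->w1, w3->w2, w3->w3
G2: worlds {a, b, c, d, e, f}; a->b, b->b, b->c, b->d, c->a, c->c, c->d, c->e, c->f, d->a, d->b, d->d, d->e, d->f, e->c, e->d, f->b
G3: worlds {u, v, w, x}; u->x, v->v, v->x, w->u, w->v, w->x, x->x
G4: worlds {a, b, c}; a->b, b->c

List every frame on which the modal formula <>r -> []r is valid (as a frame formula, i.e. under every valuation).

G4

The schema corresponds to partial functionality: forall x forall y forall z (Rxy & Rxz -> y = z).
G1: fails — w0 sees both w0 and w1.
G2: fails — b sees both b and c.
G3: fails — v sees both v and x.
G4: ✓.
Valid on: G4.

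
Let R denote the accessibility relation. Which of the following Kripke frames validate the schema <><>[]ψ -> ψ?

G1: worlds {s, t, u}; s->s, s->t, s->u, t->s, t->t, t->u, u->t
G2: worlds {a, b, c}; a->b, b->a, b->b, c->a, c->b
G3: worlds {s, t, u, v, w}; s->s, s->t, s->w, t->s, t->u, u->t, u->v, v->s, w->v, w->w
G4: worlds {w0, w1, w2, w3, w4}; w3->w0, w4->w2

G4

This is the axiom for a generalized confluence (Geach) condition; its first-order frame correspondent is forall x forall y (x R^2 y -> exists w (yRw & x = w)).
G1: fails — sR²u but no w with uRw and s=w.
G2: fails — aR²a but no w with aRw and a=w.
G3: fails — sR²u but no w* with uRw* and s=w*.
G4: condition met.
Valid on: G4.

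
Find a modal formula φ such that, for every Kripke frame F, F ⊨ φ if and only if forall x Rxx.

□r → r

The condition is reflexivity. The T schema □r → r defines it.
Suppose □r→r is valid. At any x set V(r)={w : Rxw}. Then □r holds at x, so r holds at x, i.e. Rxx.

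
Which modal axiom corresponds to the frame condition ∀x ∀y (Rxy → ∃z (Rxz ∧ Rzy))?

□□r → □r

The condition is density. The C4 schema □□r → □r defines it.
Suppose □□r→□r is valid. Take Rxy and set V(r)={w : xR²w}. Then □□r at x, so □r at x, so r at y, i.e. ∃z(Rxz∧Rzy).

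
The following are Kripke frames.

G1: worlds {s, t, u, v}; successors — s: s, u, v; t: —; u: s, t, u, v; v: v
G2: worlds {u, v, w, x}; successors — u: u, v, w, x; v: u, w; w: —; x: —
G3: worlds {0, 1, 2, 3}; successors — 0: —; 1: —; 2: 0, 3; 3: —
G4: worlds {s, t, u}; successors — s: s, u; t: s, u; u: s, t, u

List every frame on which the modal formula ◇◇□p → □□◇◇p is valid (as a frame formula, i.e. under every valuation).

Frame correspondent (Sahlqvist): ∀x ∀y ∀z ((xR²y ∧ xR²z) → ∃w (yRw ∧ zR²w)) — i.e. a generalized confluence (Geach) condition.
G1: fails — sR²s, sR²t but no w with sRw and tR²w.
G2: fails — uR²u, uR²w but no t with uRt and wR²t.
G3: satisfies the condition.
G4: satisfies the condition.

G3, G4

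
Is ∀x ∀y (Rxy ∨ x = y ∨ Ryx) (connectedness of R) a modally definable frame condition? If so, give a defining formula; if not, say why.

Any modally definable frame class is closed under disjoint unions.
Take 3 disjoint single-world reflexive frames: each is trivially connected, but their disjoint union has 3 worlds with no edge between distinct components, so it is not connected.
Hence connectedness of R is not modally definable.

No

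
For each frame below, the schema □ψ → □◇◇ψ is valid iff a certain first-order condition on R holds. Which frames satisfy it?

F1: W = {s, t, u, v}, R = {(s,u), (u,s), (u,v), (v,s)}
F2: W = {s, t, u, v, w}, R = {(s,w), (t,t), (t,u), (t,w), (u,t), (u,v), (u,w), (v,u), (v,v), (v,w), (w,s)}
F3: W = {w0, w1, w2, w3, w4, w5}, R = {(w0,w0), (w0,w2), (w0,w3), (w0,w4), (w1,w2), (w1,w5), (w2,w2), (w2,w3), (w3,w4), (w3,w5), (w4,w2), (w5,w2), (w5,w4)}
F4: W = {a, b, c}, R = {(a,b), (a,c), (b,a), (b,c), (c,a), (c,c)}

F2, F4

This is the axiom for a generalized confluence (Geach) condition; its first-order frame correspondent is ∀x ∀z (xRz → ∃w (xRw ∧ zR²w)).
F1: fails — uRv but no w with uRw and vR²w.
F2: satisfies the condition.
F3: fails — w3Rw4 but no w with w3Rw and w4R²w.
F4: satisfies the condition.
Valid on: F2, F4.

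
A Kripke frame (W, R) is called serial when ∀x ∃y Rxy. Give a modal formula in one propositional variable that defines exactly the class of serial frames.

□s → ◇s

A defining formula is □s → ◇s (the D axiom).
Suppose □s→◇s is valid. At any x set V(s)=W. Then □s at x, so ◇s at x, so x has a successor.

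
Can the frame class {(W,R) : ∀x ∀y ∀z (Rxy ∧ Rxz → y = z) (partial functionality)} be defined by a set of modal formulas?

Definable; ◇r → □r defines it

The condition is partial functionality. A defining modal formula is ◇r → □r.
Suppose ◇r→□r is valid. Take Rxy, Rxz and set V(r)={y}. Then ◇r at x, so □r at x, so r at z, i.e. z=y.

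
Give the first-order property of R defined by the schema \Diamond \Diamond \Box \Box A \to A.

This is a Sahlqvist (Geach-type) schema ◇^2□^2A → □^0◇^0A.
Minimal-valuation argument: fix x; take any y with xR^2y and any z with xR^0z. Set V(A) to the set of worlds R-reachable from y in exactly 2 steps. Then □^2A holds at y, so the antecedent holds at x; validity forces ◇^0A at z, giving a w with zR^0w and yR^2w.
First-order correspondent: \forall x \forall y (x R^2 y \to \exists w (y R^2 w \wedge x = w)).

\forall x \forall y (x R^2 y \to \exists w (y R^2 w \wedge x = w))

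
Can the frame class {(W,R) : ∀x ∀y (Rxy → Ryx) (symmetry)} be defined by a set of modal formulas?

Definable; p → □◇p defines it

Yes: it is symmetry, defined by the B schema p → □◇p.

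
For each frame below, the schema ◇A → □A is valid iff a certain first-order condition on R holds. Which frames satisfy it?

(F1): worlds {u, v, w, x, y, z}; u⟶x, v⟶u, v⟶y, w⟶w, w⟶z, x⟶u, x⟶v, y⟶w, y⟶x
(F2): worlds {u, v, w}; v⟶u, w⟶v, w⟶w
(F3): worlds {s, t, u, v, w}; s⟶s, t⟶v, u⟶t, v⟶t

(F3)

This is the axiom for partial functionality; its first-order frame correspondent is ∀x ∀y ∀z (Rxy ∧ Rxz → y = z).
(F1): fails — v sees both u and y.
(F2): fails — w sees both v and w.
(F3): condition met.
Valid on: (F3).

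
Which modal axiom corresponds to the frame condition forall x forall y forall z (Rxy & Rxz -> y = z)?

◇p → □p

This is partial functionality; the standard corresponding axiom is CD: ◇p → □p.
Suppose ◇p→□p is valid. Take Rxy, Rxz and set V(p)={y}. Then ◇p at x, so □p at x, so p at z, i.e. z=y.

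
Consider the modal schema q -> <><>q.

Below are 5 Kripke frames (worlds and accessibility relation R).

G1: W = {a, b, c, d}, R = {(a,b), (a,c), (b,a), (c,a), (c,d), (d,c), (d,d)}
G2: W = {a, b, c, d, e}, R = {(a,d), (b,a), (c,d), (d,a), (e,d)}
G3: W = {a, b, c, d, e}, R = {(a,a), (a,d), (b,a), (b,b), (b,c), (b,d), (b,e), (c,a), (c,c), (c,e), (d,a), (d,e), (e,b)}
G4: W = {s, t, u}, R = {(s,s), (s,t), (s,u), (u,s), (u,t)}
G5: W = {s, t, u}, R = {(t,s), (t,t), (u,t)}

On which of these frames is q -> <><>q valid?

G1, G3

The schema corresponds to a generalized confluence (Geach) condition: forall x exists w (x = w & x R^2 w).
G1: holds.
G2: fails — at b but no w with b=w and bR²w.
G3: holds.
G4: fails — at t but no w with t=w and tR²w.
G5: fails — at s but no w with s=w and sR²w.
Valid on: G1, G3.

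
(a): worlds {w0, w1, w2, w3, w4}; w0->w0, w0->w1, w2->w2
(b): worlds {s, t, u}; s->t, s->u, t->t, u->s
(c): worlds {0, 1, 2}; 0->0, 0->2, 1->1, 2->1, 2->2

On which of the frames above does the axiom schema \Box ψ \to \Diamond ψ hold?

(b), (c)

This is the axiom for seriality; its first-order frame correspondent is \forall x \exists y Rxy.
(a): fails — world w1 has no successor.
(b): satisfies the condition.
(c): satisfies the condition.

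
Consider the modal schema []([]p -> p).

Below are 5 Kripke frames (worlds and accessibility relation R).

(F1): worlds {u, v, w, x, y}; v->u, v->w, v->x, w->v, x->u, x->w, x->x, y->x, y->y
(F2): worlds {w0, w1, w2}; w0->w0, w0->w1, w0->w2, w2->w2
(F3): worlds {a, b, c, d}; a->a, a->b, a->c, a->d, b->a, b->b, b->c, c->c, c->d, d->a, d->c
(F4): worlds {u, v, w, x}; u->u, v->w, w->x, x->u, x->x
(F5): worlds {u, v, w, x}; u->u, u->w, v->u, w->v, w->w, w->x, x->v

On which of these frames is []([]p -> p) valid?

none

Frame correspondent (Sahlqvist): forall x forall y (Rxy -> Ryy) — i.e. shift-reflexivity.
(F1): fails — Rxw but not Rww.
(F2): fails — Rw0w1 but not Rw1w1.
(F3): fails — Rcd but not Rdd.
(F4): fails — Rvw but not Rww.
(F5): fails — Rwx but not Rxx.
Valid on no frame.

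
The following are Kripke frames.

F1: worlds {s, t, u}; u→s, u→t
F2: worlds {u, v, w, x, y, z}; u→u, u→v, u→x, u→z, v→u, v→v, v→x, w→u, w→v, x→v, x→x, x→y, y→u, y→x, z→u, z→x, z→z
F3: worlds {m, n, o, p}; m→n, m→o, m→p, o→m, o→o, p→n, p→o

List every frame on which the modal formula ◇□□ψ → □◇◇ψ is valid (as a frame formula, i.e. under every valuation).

The schema corresponds to a generalized confluence (Geach) condition: ∀x ∀y ∀z ((xRy ∧ xRz) → ∃w (yR²w ∧ zR²w)).
F1: fails — uRs, uRs but no w with sR²w and sR²w.
F2: ✓.
F3: fails — mRn, mRn but no w with nR²w and nR²w.

F2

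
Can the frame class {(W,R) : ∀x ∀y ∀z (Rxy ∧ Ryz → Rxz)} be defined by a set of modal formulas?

Yes — defined by □p → □□p

The condition is transitivity. A defining modal formula is □p → □□p.
Suppose □p→□□p is valid. Take Rxy, Ryz and set V(p)={w : Rxw}. Then □p at x, so □□p at x, so □p at y, so p at z, i.e. Rxz.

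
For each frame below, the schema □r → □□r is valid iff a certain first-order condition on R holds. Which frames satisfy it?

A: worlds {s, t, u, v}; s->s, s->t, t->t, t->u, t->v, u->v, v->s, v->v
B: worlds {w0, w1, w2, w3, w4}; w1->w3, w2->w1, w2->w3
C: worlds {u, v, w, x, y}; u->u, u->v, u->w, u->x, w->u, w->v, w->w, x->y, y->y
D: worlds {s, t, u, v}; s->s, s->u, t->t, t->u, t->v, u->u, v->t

B

Frame correspondent (Sahlqvist): ∀x ∀y ∀z (Rxy ∧ Ryz → Rxz) — i.e. transitivity.
A: fails — Ruv and Rvs but not Rus.
B: condition met.
C: fails — Rwu and Rux but not Rwx.
D: fails — Rvt and Rtv but not Rvv.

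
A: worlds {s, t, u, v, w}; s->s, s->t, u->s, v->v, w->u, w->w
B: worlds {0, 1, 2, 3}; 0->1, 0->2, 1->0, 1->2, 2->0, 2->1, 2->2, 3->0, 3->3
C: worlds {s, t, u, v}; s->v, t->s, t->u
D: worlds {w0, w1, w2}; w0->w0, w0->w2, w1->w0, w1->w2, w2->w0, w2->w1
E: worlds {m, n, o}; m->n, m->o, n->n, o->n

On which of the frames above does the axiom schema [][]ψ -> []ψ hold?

A, B

Frame correspondent (Sahlqvist): forall x forall y (Rxy -> exists z (Rxz & Rzy)) — i.e. density.
A: satisfies the condition.
B: satisfies the condition.
C: fails — Rtu but no z with Rtz and Rzu.
D: fails — Rw2w1 but no z with Rw2z and Rzw1.
E: fails — Rmo but no z with Rmz and Rzo.
Valid on: A, B.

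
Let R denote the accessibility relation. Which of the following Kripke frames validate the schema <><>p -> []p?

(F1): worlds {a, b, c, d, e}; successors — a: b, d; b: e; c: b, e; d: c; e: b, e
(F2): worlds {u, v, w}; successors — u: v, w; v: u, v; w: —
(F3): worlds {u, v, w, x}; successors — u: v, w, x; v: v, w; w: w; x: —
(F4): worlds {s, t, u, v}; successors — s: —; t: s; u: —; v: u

(F4)

Frame correspondent (Sahlqvist): forall x forall y forall z ((x R^2 y & xRz) -> exists w (y = w & z = w)) — i.e. a generalized confluence (Geach) condition.
(F1): fails — aR²c, aRb but c ≠ b.
(F2): fails — uR²u, uRv but u ≠ v.
(F3): fails — uR²v, uRw but v ≠ w.
(F4): condition met.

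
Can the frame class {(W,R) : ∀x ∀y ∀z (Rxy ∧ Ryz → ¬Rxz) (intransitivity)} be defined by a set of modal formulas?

Not definable by any modal formula

If a class were modally definable it would be closed under surjective bounded morphisms (Goldblatt–Thomason).
The 7-cycle (worlds s,t,u,v,w,x,y with s→t→u→v→w→x→y→s) is intransitive. Mapping every world to a single reflexive point • is a surjective bounded morphism; the reflexive point is not intransitive (R••∧R•• but R••).
Hence intransitivity is not modally definable.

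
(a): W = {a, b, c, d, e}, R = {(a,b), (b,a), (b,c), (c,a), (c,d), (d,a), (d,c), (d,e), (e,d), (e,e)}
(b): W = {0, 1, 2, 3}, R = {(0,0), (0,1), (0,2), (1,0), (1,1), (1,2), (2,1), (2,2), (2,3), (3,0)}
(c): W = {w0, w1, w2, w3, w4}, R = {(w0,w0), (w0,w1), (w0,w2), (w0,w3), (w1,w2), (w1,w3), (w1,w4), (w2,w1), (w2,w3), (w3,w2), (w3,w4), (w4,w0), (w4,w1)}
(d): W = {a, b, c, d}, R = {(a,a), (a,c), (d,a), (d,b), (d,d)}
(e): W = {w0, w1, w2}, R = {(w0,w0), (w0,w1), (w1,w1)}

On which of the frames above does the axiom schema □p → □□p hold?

This is the axiom for transitivity; its first-order frame correspondent is ∀x ∀y ∀z (Rxy ∧ Ryz → Rxz).
(a): fails — Rbc and Rcd but not Rbd.
(b): fails — R02 and R23 but not R03.
(c): fails — Rw1w2 and Rw2w1 but not Rw1w1.
(d): fails — Rda and Rac but not Rdc.
(e): condition met.
Valid on: (e).

(e)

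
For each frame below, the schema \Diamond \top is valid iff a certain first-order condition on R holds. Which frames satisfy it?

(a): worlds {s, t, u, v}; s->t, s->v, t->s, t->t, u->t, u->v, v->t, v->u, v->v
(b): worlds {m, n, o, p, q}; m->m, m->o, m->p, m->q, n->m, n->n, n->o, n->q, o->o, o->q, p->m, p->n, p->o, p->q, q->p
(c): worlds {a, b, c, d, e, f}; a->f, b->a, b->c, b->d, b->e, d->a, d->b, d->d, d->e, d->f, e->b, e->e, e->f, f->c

(a), (b)

Frame correspondent (Sahlqvist): \forall x \exists y Rxy — i.e. seriality.
(a): ✓.
(b): ✓.
(c): fails — world c has no successor.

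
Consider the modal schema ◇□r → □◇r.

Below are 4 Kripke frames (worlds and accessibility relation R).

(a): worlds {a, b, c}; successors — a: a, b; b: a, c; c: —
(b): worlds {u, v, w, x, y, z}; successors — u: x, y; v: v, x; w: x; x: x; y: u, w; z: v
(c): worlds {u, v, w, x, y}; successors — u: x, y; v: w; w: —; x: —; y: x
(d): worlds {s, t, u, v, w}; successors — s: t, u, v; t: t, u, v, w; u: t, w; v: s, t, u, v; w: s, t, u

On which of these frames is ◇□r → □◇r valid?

Frame correspondent (Sahlqvist): ∀x ∀y ∀z (Rxy ∧ Rxz → ∃w (Ryw ∧ Rzw)) — i.e. convergence.
(a): fails — Rba and Rbc but a and c have no common successor.
(b): fails — Rux and Ruy but x and y have no common successor.
(c): fails — Ruy and Rux but y and x have no common successor.
(d): holds.
Valid on: (d).

(d)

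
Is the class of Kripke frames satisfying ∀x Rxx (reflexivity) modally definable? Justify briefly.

This is a Sahlqvist condition; the T axiom □q → q defines it.
Suppose □q→q is valid. At any x set V(q)={w : Rxw}. Then □q holds at x, so q holds at x, i.e. Rxx.

Yes — defined by □q → q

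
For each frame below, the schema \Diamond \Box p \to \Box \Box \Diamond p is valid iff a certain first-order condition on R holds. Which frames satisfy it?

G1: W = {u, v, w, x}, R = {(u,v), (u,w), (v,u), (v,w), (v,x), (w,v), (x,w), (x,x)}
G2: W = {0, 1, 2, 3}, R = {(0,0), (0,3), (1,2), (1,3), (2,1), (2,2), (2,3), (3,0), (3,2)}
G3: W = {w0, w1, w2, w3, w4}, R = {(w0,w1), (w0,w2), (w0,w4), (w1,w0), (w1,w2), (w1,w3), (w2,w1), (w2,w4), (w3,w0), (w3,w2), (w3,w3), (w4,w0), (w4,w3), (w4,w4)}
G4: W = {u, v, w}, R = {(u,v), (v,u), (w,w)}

The schema corresponds to a generalized confluence (Geach) condition: \forall x \forall y \forall z ((xRy \wedge x R^2 z) \to \exists w (yRw \wedge zRw)).
G1: fails — uRv, uR²w but no t with vRt and wRt.
G2: ✓.
G3: fails — w0Rw1, w0R²w2 but no w with w1Rw and w2Rw.
G4: fails — uRv, uR²u but no t with vRt and uRt.

G2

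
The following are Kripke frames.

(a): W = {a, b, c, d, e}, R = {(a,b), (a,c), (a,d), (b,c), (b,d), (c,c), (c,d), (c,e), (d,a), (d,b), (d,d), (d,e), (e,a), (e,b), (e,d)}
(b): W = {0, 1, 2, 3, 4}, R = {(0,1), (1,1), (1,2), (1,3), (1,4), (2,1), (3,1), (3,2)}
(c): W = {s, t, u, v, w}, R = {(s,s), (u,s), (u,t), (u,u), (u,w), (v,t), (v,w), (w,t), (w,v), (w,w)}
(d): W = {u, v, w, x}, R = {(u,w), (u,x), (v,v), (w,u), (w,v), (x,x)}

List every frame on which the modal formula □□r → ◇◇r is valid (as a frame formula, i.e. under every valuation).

(a), (d)

Frame correspondent (Sahlqvist): ∀x ∃w (xR²w ∧ xR²w) — i.e. a generalized confluence (Geach) condition.
(a): condition met.
(b): fails — at 4 but no w with 4R²w and 4R²w.
(c): fails — at t but no w* with tR²w* and tR²w*.
(d): condition met.
Valid on: (a), (d).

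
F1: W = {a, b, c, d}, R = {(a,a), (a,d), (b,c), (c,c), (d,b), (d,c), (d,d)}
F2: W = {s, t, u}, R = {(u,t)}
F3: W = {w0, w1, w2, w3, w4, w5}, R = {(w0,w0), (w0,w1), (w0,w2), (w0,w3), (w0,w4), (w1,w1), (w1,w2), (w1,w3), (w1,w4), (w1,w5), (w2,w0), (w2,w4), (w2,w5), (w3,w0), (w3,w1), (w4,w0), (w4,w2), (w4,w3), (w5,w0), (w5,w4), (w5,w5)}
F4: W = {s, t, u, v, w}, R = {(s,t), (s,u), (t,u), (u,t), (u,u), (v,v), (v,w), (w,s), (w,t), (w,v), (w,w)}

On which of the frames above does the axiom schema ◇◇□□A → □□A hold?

F2, F3

This is the axiom for a generalized confluence (Geach) condition; its first-order frame correspondent is ∀x ∀y ∀z ((xR²y ∧ xR²z) → ∃w (yR²w ∧ z = w)).
F1: fails — aR²b, aR²a but no w with bR²w and a=w.
F2: condition met.
F3: condition met.
F4: fails — vR²s, vR²s but no w* with sR²w* and s=w*.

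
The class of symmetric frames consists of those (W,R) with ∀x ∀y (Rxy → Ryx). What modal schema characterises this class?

s → □◇s

A defining formula is s → □◇s (the B axiom).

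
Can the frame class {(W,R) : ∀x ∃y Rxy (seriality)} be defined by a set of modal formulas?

The condition is seriality. A defining modal formula is □q → ◇q.
Suppose □q→◇q is valid. At any x set V(q)=W. Then □q at x, so ◇q at x, so x has a successor.

Yes — defined by □q → ◇q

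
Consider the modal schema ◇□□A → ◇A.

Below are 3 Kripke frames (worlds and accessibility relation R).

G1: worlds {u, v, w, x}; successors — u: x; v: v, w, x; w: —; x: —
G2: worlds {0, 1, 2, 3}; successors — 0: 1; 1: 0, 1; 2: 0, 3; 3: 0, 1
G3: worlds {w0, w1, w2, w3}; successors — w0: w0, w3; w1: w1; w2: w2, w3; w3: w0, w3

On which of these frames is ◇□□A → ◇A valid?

G2, G3

The schema corresponds to a generalized confluence (Geach) condition: ∀x ∀y (xRy → ∃w (yR²w ∧ xRw)).
G1: fails — uRx but no t with xR²t and uRt.
G2: condition met.
G3: condition met.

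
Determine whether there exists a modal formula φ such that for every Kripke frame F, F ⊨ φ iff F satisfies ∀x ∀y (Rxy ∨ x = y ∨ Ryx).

Modal frame validity is preserved under disjoint unions.
Take 4 disjoint single-world reflexive frames: each is trivially connected, but their disjoint union has 4 worlds with no edge between distinct components, so it is not connected.
So no modal formula (or set of formulas) defines exactly the connected frames.

No — not modally definable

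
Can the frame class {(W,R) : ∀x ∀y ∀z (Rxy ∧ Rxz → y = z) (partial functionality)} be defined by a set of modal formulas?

This is a Sahlqvist condition; the CD axiom ◇q → □q defines it.
Suppose ◇q→□q is valid. Take Rxy, Rxz and set V(q)={y}. Then ◇q at x, so □q at x, so q at z, i.e. z=y.

Definable; ◇q → □q defines it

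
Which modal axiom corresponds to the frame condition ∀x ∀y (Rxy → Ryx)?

This is symmetry; the standard corresponding axiom is B: s → □◇s.

s → □◇s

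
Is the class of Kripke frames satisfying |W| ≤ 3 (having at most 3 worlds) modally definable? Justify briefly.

No — not modally definable

Any modally definable frame class is closed under disjoint unions.
Any modal formula valid on each of 4 disjoint one-world frames is valid on their disjoint union (validity is preserved under disjoint unions). Each one-world frame has |W|=1≤3, but the union has |W|=4.
So no modal formula (or set of formulas) defines exactly the |W|≤3 frames.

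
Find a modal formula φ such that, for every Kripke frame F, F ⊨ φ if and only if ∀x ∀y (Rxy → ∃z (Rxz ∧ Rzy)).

A defining formula is □□q → □q (the C4 axiom).

□□q → □q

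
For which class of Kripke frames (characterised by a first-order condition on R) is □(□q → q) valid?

Suppose □(□q→q) is valid. Take Rxy and set V(q)={w : Ryw}. Then at y, □q holds; since □(□q→q) at x, □q→q at y, so q at y, i.e. Ryy.
Conversely, on a frame with shift-reflexivity the schema holds at every world under every valuation.
Frame condition: ∀x ∀y (Rxy → Ryy).

shift-reflexivity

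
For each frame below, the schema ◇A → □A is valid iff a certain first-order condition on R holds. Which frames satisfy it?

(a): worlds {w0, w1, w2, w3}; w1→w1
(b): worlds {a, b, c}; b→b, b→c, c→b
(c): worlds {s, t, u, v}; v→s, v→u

(a)

Frame correspondent (Sahlqvist): ∀x ∀y ∀z (Rxy ∧ Rxz → y = z) — i.e. partial functionality.
(a): ✓.
(b): fails — b sees both b and c.
(c): fails — v sees both s and u.
Valid on: (a).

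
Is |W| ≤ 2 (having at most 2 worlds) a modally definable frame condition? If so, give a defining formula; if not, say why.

Any modally definable frame class is closed under disjoint unions.
Any modal formula valid on each of 3 disjoint one-world frames is valid on their disjoint union (validity is preserved under disjoint unions). Each one-world frame has |W|=1≤2, but the union has |W|=3.
So the class is not modally definable.

Not modally definable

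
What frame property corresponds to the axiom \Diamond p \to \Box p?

partial functionality

This is the CD axiom.
Its frame correspondent is partial functionality — \forall x \forall y \forall z (Rxy \wedge Rxz \to y = z).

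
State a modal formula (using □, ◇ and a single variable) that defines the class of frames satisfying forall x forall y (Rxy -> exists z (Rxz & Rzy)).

□□r → □r

The condition is density. The C4 schema □□r → □r defines it.
Suppose □□r→□r is valid. Take Rxy and set V(r)={w : xR²w}. Then □□r at x, so □r at x, so r at y, i.e. ∃z(Rxz∧Rzy).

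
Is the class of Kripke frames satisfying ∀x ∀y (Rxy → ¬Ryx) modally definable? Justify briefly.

Not definable by any modal formula

Modal frame validity is preserved under surjective bounded morphisms.
The 4-cycle (worlds 0,1,2,3 with 0→1→2→3→0) is asymmetric. Mapping every world to a single reflexive point • is a surjective bounded morphism, and the reflexive point is not asymmetric (R•• but asymmetry requires ¬R••).
Hence asymmetry is not modally definable.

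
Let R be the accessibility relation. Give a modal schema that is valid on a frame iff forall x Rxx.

□s → s

This is reflexivity; the standard corresponding axiom is T: □s → s.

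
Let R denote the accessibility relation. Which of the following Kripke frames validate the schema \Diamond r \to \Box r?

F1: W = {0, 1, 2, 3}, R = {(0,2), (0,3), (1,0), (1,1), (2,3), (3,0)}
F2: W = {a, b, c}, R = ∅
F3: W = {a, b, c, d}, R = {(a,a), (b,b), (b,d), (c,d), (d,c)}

The schema corresponds to partial functionality: \forall x \forall y \forall z (Rxy \wedge Rxz \to y = z).
F1: fails — 0 sees both 2 and 3.
F2: ✓.
F3: fails — b sees both b and d.

F2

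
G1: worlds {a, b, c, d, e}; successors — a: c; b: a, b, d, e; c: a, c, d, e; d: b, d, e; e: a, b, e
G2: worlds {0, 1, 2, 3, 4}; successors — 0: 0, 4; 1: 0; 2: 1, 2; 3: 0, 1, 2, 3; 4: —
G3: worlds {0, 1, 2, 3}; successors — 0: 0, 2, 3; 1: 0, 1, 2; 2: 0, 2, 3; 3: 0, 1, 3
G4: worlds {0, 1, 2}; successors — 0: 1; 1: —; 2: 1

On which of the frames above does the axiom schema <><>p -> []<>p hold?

G4

This is the axiom for a generalized confluence (Geach) condition; its first-order frame correspondent is forall x forall y forall z ((x R^2 y & xRz) -> exists w (y = w & zRw)).
G1: fails — bR²a, bRa but no w with a=w and aRw.
G2: fails — 0R²0, 0R4 but no w with 0=w and 4Rw.
G3: fails — 0R²1, 0R0 but no w with 1=w and 0Rw.
G4: holds.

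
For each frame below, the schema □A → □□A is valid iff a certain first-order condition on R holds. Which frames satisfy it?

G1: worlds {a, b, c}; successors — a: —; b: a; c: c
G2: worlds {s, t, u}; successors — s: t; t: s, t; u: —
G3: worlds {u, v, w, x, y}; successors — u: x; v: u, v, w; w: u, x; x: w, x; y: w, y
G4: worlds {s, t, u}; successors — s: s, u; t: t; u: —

Frame correspondent (Sahlqvist): ∀x ∀y ∀z (Rxy ∧ Ryz → Rxz) — i.e. transitivity.
G1: satisfies the condition.
G2: fails — Rst and Rts but not Rss.
G3: fails — Rxw and Rwu but not Rxu.
G4: satisfies the condition.

G1, G4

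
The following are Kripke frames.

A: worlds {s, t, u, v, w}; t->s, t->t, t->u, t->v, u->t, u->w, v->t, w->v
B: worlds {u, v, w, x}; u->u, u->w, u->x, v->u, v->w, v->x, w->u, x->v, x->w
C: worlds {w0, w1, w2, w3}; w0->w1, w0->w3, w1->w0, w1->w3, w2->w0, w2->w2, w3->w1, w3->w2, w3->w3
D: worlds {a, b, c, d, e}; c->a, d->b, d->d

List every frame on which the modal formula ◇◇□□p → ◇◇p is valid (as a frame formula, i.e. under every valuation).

B, C

The schema corresponds to a generalized confluence (Geach) condition: ∀x ∀y (xR²y → ∃w (yR²w ∧ xR²w)).
A: fails — tR²s but no w* with sR²w* and tR²w*.
B: condition met.
C: condition met.
D: fails — dR²b but no w with bR²w and dR²w.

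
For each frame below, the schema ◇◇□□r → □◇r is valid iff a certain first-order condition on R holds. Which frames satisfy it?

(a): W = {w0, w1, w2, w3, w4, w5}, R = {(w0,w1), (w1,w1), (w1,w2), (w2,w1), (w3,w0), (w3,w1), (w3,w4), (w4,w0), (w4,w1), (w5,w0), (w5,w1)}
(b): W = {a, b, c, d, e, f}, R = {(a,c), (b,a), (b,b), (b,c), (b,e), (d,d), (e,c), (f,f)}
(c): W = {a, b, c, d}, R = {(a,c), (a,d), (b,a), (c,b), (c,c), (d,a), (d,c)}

(a)

The schema corresponds to a generalized confluence (Geach) condition: ∀x ∀y ∀z ((xR²y ∧ xRz) → ∃w (yR²w ∧ zRw)).
(a): ✓.
(b): fails — bR²a, bRa but no w with aR²w and aRw.
(c): fails — cR²b, cRb but no w with bR²w and bRw.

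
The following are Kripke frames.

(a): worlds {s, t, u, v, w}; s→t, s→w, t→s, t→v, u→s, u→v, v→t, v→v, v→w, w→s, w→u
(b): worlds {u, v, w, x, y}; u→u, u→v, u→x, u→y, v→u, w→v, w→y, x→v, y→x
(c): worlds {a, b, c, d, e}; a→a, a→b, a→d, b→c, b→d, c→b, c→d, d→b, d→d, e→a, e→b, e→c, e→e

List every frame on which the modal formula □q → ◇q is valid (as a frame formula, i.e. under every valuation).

(a), (b), (c)

Frame correspondent (Sahlqvist): ∀x ∃y Rxy — i.e. seriality.
(a): ✓.
(b): ✓.
(c): ✓.
Valid on: (a), (b), (c).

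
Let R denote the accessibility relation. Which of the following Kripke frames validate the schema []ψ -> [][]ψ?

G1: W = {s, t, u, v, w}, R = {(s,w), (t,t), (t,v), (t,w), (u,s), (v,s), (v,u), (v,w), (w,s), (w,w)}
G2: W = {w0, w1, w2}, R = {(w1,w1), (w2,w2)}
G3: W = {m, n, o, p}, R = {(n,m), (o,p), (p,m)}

Frame correspondent (Sahlqvist): forall x forall y forall z (Rxy & Ryz -> Rxz) — i.e. transitivity.
G1: fails — Rtv and Rvu but not Rtu.
G2: satisfies the condition.
G3: fails — Rop and Rpm but not Rom.

G2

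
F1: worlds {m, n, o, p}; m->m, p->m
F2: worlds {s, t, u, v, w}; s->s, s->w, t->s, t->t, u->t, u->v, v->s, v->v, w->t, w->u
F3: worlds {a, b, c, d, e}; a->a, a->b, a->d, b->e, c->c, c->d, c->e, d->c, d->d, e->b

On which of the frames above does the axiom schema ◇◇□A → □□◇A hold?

This is the axiom for a generalized confluence (Geach) condition; its first-order frame correspondent is ∀x ∀y ∀z ((xR²y ∧ xR²z) → ∃w (yRw ∧ zRw)).
F1: condition met.
F2: fails — sR²s, sR²u but no w* with sRw* and uRw*.
F3: fails — aR²a, aR²b but no w with aRw and bRw.

F1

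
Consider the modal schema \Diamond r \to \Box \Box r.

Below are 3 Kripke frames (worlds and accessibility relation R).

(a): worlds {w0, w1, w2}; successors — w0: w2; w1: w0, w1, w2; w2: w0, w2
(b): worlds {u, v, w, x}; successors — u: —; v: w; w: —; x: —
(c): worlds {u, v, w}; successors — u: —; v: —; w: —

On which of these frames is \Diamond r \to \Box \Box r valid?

Frame correspondent (Sahlqvist): \forall x \forall y \forall z ((xRy \wedge x R^2 z) \to \exists w (y = w \wedge z = w)) — i.e. a generalized confluence (Geach) condition.
(a): fails — w0Rw2, w0R²w0 but w2 ≠ w0.
(b): satisfies the condition.
(c): satisfies the condition.
Valid on: (b), (c).

(b), (c)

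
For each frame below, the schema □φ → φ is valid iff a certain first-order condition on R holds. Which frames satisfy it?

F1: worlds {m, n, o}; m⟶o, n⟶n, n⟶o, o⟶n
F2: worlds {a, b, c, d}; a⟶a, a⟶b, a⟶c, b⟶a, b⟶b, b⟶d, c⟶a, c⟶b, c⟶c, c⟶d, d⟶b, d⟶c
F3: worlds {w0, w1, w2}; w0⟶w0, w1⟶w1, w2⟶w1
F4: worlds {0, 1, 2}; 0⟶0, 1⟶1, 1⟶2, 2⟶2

The schema corresponds to reflexivity: ∀x Rxx.
F1: fails — world m does not see itself.
F2: fails — world d does not see itself.
F3: fails — world w2 does not see itself.
F4: ✓.
Valid on: F4.

F4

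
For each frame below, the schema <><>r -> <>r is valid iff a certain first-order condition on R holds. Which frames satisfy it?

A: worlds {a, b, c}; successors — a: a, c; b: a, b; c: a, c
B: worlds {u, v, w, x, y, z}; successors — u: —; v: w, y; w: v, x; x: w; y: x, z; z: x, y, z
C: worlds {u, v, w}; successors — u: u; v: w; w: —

C

Frame correspondent (Sahlqvist): forall x forall y (x R^2 y -> exists w (y = w & xRw)) — i.e. a generalized confluence (Geach) condition.
A: fails — bR²c but no w with c=w and bRw.
B: fails — vR²v but no t with v=t and vRt.
C: ✓.
Valid on: C.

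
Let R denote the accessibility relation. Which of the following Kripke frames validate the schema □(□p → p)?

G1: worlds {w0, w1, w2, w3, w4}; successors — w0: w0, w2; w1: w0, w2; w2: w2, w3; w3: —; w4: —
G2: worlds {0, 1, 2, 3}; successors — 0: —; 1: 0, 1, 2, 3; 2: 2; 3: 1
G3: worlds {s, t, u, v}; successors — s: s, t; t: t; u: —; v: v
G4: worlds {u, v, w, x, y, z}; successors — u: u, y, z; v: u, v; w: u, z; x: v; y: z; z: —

G3

The schema corresponds to shift-reflexivity: ∀x ∀y (Rxy → Ryy).
G1: fails — Rw2w3 but not Rw3w3.
G2: fails — R10 but not R00.
G3: satisfies the condition.
G4: fails — Ruz but not Rzz.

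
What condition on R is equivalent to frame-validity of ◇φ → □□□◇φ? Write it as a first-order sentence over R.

This is a Sahlqvist (Geach-type) schema ◇^1□^0φ → □^3◇^1φ.
Minimal-valuation argument: fix x; take any y with xR^1y and any z with xR^3z. Set V(φ) to the set of worlds R-reachable from y in exactly 0 steps. Then □^0φ holds at y, so the antecedent holds at x; validity forces ◇^1φ at z, giving a w with zR^1w and yR^0w.
First-order correspondent: ∀x ∀y ∀z ((xRy ∧ xR³z) → ∃w (y = w ∧ zRw)).

∀x ∀y ∀z ((xRy ∧ xR³z) → ∃w (y = w ∧ zRw))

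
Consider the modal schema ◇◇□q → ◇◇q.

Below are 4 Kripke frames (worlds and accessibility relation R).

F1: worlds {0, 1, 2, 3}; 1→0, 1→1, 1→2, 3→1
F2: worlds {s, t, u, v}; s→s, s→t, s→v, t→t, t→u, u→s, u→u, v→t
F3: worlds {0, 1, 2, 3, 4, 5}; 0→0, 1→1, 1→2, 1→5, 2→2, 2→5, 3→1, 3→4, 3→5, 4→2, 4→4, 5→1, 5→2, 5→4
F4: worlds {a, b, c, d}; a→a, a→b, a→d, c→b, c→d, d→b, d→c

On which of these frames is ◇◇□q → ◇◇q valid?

F2, F3

This is the axiom for a generalized confluence (Geach) condition; its first-order frame correspondent is ∀x ∀y (xR²y → ∃w (yRw ∧ xR²w)).
F1: fails — 1R²0 but no w with 0Rw and 1R²w.
F2: ✓.
F3: ✓.
F4: fails — aR²b but no w with bRw and aR²w.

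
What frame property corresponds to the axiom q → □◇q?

symmetry: ∀x ∀y (Rxy → Ryx)

Suppose q→□◇q is valid. Take Rxy and set V(q)={x}. Then q at x, so □◇q at x, so ◇q at y, so some z with Ryz has q; z=x, i.e. Ryx.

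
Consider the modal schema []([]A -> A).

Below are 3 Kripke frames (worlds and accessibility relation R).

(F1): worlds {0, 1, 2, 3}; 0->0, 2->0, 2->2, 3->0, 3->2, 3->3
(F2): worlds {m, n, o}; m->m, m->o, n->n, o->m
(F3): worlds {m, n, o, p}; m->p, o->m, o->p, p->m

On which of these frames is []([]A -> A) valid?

This is the axiom for shift-reflexivity; its first-order frame correspondent is forall x forall y (Rxy -> Ryy).
(F1): ✓.
(F2): fails — Rmo but not Roo.
(F3): fails — Rom but not Rmm.
Valid on: (F1).

(F1)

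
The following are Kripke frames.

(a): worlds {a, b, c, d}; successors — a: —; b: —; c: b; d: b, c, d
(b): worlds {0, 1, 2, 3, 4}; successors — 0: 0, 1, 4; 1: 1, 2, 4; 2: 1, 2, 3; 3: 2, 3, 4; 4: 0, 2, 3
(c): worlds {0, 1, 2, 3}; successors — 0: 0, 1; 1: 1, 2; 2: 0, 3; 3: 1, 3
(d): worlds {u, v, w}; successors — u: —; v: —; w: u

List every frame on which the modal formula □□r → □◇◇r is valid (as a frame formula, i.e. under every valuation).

(b), (c)

Frame correspondent (Sahlqvist): ∀x ∀z (xRz → ∃w (xR²w ∧ zR²w)) — i.e. a generalized confluence (Geach) condition.
(a): fails — cRb but no w with cR²w and bR²w.
(b): condition met.
(c): condition met.
(d): fails — wRu but no t with wR²t and uR²t.
Valid on: (b), (c).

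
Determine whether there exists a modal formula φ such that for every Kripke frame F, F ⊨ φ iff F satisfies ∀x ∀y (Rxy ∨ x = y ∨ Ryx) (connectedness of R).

Not modally definable

Any modally definable frame class is closed under disjoint unions.
Take 2 disjoint single-world reflexive frames: each is trivially connected, but their disjoint union has 2 worlds with no edge between distinct components, so it is not connected.
So the class is not modally definable.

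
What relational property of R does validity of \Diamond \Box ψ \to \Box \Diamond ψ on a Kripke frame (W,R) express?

Convergence

Suppose ◇□ψ→□◇ψ is valid. Take Rxy, Rxz and set V(ψ)={w : Ryw}. Then □ψ at y so ◇□ψ at x, so □◇ψ at x, so ◇ψ at z, giving w with Rzw and Ryw.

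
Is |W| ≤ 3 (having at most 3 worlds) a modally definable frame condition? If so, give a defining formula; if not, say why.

No — not modally definable

If a class were modally definable it would be closed under disjoint unions (Goldblatt–Thomason).
Any modal formula valid on each of 4 disjoint one-world frames is valid on their disjoint union (validity is preserved under disjoint unions). Each one-world frame has |W|=1≤3, but the union has |W|=4.
So the class is not modally definable.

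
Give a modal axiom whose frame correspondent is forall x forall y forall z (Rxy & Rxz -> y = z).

◇s → □s

This is partial functionality; the standard corresponding axiom is CD: ◇s → □s.
Suppose ◇s→□s is valid. Take Rxy, Rxz and set V(s)={y}. Then ◇s at x, so □s at x, so s at z, i.e. z=y.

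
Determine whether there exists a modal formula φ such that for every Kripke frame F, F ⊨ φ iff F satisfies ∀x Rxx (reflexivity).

Definable; □q → q defines it

This is a Sahlqvist condition; the T axiom □q → q defines it.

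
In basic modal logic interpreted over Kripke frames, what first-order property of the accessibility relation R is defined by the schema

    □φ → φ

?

Suppose □φ→φ is valid. At any x set V(φ)={w : Rxw}. Then □φ holds at x, so φ holds at x, i.e. Rxx.

reflexivity: ∀x Rxx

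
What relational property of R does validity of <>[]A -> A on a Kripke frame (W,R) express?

Replacing A by ¬A and contraposing gives the equivalent schema A → □◇A.
Suppose A→□◇A is valid. Take Rxy and set V(A)={x}. Then A at x, so □◇A at x, so ◇A at y, so some z with Ryz has A; z=x, i.e. Ryx.
Conversely, any frame satisfying forall x forall y (Rxy -> Ryx) validates the schema.
Frame condition: forall x forall y (Rxy -> Ryx).

symmetry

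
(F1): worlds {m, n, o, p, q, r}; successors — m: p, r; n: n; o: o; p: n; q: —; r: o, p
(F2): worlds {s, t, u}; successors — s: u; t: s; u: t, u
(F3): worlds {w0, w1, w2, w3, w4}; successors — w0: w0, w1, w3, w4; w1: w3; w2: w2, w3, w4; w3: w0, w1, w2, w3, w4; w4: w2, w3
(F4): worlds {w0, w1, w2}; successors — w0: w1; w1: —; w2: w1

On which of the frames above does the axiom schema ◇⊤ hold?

(F2), (F3)

This is the axiom for seriality; its first-order frame correspondent is ∀x ∃y Rxy.
(F1): fails — world q has no successor.
(F2): ✓.
(F3): ✓.
(F4): fails — world w1 has no successor.
Valid on: (F2), (F3).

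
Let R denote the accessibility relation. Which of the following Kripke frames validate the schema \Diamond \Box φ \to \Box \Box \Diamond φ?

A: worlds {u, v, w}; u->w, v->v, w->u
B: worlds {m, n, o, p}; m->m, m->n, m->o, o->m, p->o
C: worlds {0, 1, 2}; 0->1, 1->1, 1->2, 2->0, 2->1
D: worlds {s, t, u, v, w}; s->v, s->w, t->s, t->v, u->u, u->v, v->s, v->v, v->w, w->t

Frame correspondent (Sahlqvist): \forall x \forall y \forall z ((xRy \wedge x R^2 z) \to \exists w (yRw \wedge zRw)) — i.e. a generalized confluence (Geach) condition.
A: fails — uRw, uR²u but no t with wRt and uRt.
B: fails — mRm, mR²n but no w with mRw and nRw.
C: satisfies the condition.
D: fails — sRv, sR²w but no w* with vRw* and wRw*.

C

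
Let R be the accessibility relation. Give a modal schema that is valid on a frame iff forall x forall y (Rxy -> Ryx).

The condition is symmetry. The B schema r → □◇r defines it.
Suppose r→□◇r is valid. Take Rxy and set V(r)={x}. Then r at x, so □◇r at x, so ◇r at y, so some z with Ryz has r; z=x, i.e. Ryx.

r → □◇r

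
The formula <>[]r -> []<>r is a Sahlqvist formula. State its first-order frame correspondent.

convergence

Suppose ◇□r→□◇r is valid. Take Rxy, Rxz and set V(r)={w : Ryw}. Then □r at y so ◇□r at x, so □◇r at x, so ◇r at z, giving w with Rzw and Ryw.
Conversely, on a frame with convergence the schema holds at every world under every valuation.
So the correspondent is convergence.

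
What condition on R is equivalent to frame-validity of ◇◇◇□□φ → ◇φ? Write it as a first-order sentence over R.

This is a Sahlqvist (Geach-type) schema ◇^3□^2φ → □^0◇^1φ.
Minimal-valuation argument: fix x; take any y with xR^3y and any z with xR^0z. Set V(φ) to the set of worlds R-reachable from y in exactly 2 steps. Then □^2φ holds at y, so the antecedent holds at x; validity forces ◇^1φ at z, giving a w with zR^1w and yR^2w.
First-order correspondent: ∀x ∀y (xR³y → ∃w (yR²w ∧ xRw)).

∀x ∀y (xR³y → ∃w (yR²w ∧ xRw))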